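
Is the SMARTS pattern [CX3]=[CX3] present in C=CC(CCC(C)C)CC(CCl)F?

The pattern [CX3]=[CX3] describes a non-aromatic C=C double bond between two sp2 carbons — an alkene.
The molecule carries a vinyl group (-CH=CH2), whose atoms satisfy every constraint of the query, so the pattern matches.

Yes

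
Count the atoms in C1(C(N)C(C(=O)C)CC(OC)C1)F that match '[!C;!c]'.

4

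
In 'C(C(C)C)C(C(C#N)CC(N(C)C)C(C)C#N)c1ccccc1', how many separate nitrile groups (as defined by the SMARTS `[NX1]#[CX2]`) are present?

2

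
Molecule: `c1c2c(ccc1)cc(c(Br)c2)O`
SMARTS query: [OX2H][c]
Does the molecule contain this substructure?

Yes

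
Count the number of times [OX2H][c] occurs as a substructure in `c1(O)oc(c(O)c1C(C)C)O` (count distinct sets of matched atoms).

[OX2H][c] is the SMARTS for a phenol: a hydroxyl oxygen attached to an aromatic carbon.
The molecule carries 3 separate instances of a hydroxyl group (-OH) meeting every constraint; each maps to a distinct set of atoms, giving 3 matches.

3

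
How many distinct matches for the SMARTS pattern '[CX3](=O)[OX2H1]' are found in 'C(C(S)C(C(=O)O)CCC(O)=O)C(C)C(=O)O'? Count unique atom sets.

3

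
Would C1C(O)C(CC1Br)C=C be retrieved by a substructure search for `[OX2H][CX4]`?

Yes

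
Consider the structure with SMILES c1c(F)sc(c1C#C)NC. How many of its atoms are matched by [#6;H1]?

2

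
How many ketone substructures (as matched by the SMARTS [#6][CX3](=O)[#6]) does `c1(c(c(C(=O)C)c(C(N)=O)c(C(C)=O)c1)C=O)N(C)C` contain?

2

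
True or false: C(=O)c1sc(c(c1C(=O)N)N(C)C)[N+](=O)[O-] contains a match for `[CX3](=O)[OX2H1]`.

False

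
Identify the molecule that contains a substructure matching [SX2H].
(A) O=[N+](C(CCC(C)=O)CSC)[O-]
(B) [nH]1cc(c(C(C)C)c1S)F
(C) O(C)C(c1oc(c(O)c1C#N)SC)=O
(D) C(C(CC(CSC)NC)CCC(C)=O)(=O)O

[SX2H] describes an aliphatic sulfur with two connections, one being H (a thiol).
(A) has a methylthio ether (-SCH3) but the sulfur has H0 (bonded to two carbons), not H1.
(B) contains a thiol (-SH), which satisfies every atom and bond constraint.
(C) has a methylthio ether (-SCH3) but the sulfur has H0 (bonded to two carbons), not H1.
(D) has a methylthio ether (-SCH3) but the sulfur has H0 (bonded to two carbons), not H1.
So the answer is (B).

B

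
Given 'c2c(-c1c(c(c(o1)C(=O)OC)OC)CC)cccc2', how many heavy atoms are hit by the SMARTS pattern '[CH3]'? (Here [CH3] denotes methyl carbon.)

3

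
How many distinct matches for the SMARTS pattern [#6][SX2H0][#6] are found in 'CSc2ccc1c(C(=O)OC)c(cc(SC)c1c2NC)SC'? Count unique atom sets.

3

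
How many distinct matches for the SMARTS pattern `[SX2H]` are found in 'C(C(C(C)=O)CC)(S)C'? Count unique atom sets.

1

[SX2H] is the SMARTS for a thiol: an aliphatic sulfur with two connections, one being H.
Exactly one fragment in the molecule meets all constraints, giving 1 match.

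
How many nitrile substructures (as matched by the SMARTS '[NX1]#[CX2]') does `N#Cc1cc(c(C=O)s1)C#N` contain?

2

[NX1]#[CX2] is the SMARTS for a nitrile: a nitrogen triple-bonded to a two-connected carbon.
The molecule carries 2 separate instances of a nitrile (-C#N) meeting every constraint; each maps to a distinct set of atoms, giving 2 matches.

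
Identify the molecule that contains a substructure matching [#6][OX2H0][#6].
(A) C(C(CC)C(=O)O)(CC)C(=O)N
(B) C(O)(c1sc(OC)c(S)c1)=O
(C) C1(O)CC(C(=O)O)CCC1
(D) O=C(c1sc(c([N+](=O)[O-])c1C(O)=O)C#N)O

[#6][OX2H0][#6] describes an aliphatic oxygen bridging two carbons with no H on the oxygen (an ether).
(A) has a carboxylic acid group (-C(=O)OH) but the -OH oxygen has H1; the =O is OX1, not OX2.
(B) contains a methoxy ether (-OCH3), which satisfies every atom and bond constraint.
(C) has a carboxylic acid group (-C(=O)OH) but the -OH oxygen has H1; the =O is OX1, not OX2.
(D) has a carboxylic acid group (-C(=O)OH) but the -OH oxygen has H1; the =O is OX1, not OX2.
So the answer is (B).

B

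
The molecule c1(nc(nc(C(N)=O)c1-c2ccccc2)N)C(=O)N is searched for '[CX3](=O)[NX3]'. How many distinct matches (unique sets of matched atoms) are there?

2

[CX3](=O)[NX3] is the SMARTS for an amide: a carbonyl carbon bonded to a trivalent nitrogen.
The molecule carries 2 separate instances of a primary amide (-C(=O)NH2) meeting every constraint; each maps to a distinct set of atoms, giving 2 matches.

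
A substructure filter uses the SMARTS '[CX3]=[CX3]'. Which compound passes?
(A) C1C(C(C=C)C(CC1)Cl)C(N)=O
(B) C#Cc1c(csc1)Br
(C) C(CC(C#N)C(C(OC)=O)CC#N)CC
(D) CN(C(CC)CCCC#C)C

A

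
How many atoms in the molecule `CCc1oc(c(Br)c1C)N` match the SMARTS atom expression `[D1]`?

4

The query [D1] means: atom with exactly one heavy-atom neighbour (degree 1).
Check the 10 heavy atoms by environment: 1× o (aromatic, D2) → no; 4× c (aromatic, D3) → no; 1× Br (D1) → match; 2× C (D1) → match; 1× C (D2) → no; 1× N (D1) → match.
Summing the matching environments: 1 + 2 + 1 = 4 matching atoms.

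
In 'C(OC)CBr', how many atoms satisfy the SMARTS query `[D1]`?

2

Check the 5 heavy atoms by environment: 2× C (D2) → no; 1× Br (D1) → match; 1× O (D2) → no; 1× C (D1) → match.
Summing the matching environments: 1 + 1 = 2 matching atoms.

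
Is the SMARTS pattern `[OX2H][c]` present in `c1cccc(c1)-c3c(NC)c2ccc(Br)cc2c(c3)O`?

Yes

The pattern [OX2H][c] describes a hydroxyl oxygen attached to an aromatic carbon — a phenol.
The molecule carries a hydroxyl group (-OH), whose atoms satisfy every constraint of the query, so the pattern matches.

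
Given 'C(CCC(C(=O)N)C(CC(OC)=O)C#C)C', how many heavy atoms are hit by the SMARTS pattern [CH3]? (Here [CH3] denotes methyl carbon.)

2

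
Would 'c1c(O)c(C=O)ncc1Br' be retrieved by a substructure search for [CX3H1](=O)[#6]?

Yes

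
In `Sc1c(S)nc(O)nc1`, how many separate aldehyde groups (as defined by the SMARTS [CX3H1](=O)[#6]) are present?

0

[CX3H1](=O)[#6] is the SMARTS for an aldehyde: an sp2 carbon with one H, double-bonded to O and single-bonded to carbon.
No fragment in the molecule satisfies every constraint, giving 0 matches.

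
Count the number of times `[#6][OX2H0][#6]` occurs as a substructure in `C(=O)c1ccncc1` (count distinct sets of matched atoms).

[#6][OX2H0][#6] is the SMARTS for an ether: an aliphatic oxygen bridging two carbons with no H on the oxygen.
No fragment in the molecule satisfies every constraint, giving 0 matches.

0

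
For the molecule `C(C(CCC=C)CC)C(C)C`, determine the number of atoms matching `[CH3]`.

3

The query [CH3] means: aliphatic carbon with exactly three hydrogens.
Check the 11 heavy atoms by environment: 5× C (H2) → no; 3× C (H1) → no; 3× C (H3) → match.
That gives 3 matching atoms.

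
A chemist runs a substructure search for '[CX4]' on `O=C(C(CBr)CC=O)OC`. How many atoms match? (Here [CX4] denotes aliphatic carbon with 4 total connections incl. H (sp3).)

The query [CX4] means: C with X4: aliphatic carbon with exactly 4 total connections (bonds + H).
Check the 10 heavy atoms by environment: 4× C (X4) → match; 2× C (X3) → no; 2× O (X1) → no; 1× O (X2) → no; 1× Br (X1) → no.
That gives 4 matching atoms.

4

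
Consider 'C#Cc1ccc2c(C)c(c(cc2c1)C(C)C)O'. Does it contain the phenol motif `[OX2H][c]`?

Yes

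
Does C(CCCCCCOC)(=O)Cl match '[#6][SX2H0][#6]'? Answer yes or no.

The pattern [#6][SX2H0][#6] describes an aliphatic sulfur bridging two carbons with no H on the sulfur — a thioether.
The closest candidate here is a methoxy ether (-OCH3), but the bridging atom is O, not S. No other fragment satisfies the full query, so there is no match.

No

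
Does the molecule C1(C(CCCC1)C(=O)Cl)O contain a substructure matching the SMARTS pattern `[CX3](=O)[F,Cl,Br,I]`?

Yes

The pattern [CX3](=O)[F,Cl,Br,I] describes a carbonyl carbon bonded to a halogen — an acyl halide.
The molecule carries an acyl chloride (-C(=O)Cl), whose atoms satisfy every constraint of the query, so the pattern matches.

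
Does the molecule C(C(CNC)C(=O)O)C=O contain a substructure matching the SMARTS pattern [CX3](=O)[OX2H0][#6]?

No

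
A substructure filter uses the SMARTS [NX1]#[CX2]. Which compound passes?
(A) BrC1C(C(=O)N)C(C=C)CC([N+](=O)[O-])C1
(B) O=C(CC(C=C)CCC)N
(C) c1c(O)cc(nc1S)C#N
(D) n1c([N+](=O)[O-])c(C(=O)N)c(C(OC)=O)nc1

[NX1]#[CX2] describes a nitrogen triple-bonded to a two-connected carbon (a nitrile).
(A) has a primary amide (-C(=O)NH2) but the nitrogen is NX3, not NX1.
(B) has a primary amide (-C(=O)NH2) but the nitrogen is NX3, not NX1.
(C) contains a nitrile (-C#N), which satisfies every atom and bond constraint.
(D) has a primary amide (-C(=O)NH2) but the nitrogen is NX3, not NX1.
So the answer is (C).

C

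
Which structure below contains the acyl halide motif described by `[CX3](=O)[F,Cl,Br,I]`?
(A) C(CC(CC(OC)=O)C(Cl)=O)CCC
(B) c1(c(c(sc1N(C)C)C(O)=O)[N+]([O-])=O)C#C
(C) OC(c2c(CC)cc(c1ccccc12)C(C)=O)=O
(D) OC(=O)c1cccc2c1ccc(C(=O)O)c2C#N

[CX3](=O)[F,Cl,Br,I] describes a carbonyl carbon bonded to a halogen (an acyl halide).
(A) contains an acyl chloride (-C(=O)Cl), which satisfies every atom and bond constraint.
(B) has a carboxylic acid group (-C(=O)OH) but the carbonyl is bonded to -OH, not to a halogen.
(C) has a carboxylic acid group (-C(=O)OH) but the carbonyl is bonded to -OH, not to a halogen.
(D) has a carboxylic acid group (-C(=O)OH) but the carbonyl is bonded to -OH, not to a halogen.
So the answer is (A).

A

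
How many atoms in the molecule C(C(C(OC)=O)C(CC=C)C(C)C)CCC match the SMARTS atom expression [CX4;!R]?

11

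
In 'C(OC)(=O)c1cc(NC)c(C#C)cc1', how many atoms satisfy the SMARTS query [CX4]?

The query [CX4] means: C with X4: aliphatic carbon with exactly 4 total connections (bonds + H).
Check the 14 heavy atoms by environment: 6× c (aromatic, X3) → no; 1× N (X3) → no; 2× C (X4) → match; 1× C (X3) → no; 1× O (X1) → no; 1× O (X2) → no; 2× C (X2) → no.
That gives 2 matching atoms.

2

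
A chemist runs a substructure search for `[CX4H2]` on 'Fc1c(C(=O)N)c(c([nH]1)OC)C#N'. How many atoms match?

The query [CX4H2] means: sp3 carbon (X4) with exactly two hydrogens.
Check the 13 heavy atoms by environment: 1× n (aromatic, H1, X3) → no; 4× c (aromatic, H0, X3) → no; 1× C (H0, X3) → no; 1× O (H0, X1) → no; 1× N (H2, X3) → no; 1× C (H0, X2) → no; 1× N (H0, X1) → no; 1× F (H0, X1) → no; 1× O (H0, X2) → no; 1× C (H3, X4) → no.
No environment satisfies the query, so 0 matching atoms.

0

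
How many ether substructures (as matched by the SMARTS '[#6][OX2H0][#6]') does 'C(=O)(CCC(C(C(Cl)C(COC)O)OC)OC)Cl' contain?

[#6][OX2H0][#6] is the SMARTS for an ether: an aliphatic oxygen bridging two carbons with no H on the oxygen.
The molecule carries 3 separate instances of a methoxy ether (-OCH3) meeting every constraint; each maps to a distinct set of atoms, giving 3 matches.

3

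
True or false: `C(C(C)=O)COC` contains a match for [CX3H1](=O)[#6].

The pattern [CX3H1](=O)[#6] describes an sp2 carbon with one H, double-bonded to O and single-bonded to carbon — an aldehyde.
The closest candidate here is an acetyl/ketone group (-C(=O)CH3), but the carbonyl carbon has H0 (two carbon neighbours), not H1. No other fragment satisfies the full query, so there is no match.

False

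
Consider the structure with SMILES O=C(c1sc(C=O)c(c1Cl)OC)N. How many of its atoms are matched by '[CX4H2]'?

Check the 13 heavy atoms by environment: 1× s (aromatic, H0, X2) → no; 4× c (aromatic, H0, X3) → no; 1× C (H1, X3) → no; 2× O (H0, X1) → no; 1× Cl (H0, X1) → no; 1× C (H0, X3) → no; 1× N (H2, X3) → no; 1× O (H0, X2) → no; 1× C (H3, X4) → no.
No environment satisfies the query, so 0 matching atoms.

0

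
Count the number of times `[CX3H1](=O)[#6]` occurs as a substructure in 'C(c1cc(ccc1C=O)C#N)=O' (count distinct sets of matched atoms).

2

[CX3H1](=O)[#6] is the SMARTS for an aldehyde: an sp2 carbon with one H, double-bonded to O and single-bonded to carbon.
The molecule carries 2 separate instances of an aldehyde (-CHO) meeting every constraint; each maps to a distinct set of atoms, giving 2 matches.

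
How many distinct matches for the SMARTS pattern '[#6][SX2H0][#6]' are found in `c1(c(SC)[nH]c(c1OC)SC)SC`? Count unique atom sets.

[#6][SX2H0][#6] is the SMARTS for a thioether: an aliphatic sulfur bridging two carbons with no H on the sulfur.
The molecule carries 3 separate instances of a methylthio ether (-SCH3) meeting every constraint; each maps to a distinct set of atoms, giving 3 matches.

3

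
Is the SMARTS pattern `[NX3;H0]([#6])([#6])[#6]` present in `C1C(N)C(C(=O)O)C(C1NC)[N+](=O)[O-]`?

No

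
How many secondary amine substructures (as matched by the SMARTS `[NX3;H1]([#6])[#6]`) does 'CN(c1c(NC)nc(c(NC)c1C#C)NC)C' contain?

3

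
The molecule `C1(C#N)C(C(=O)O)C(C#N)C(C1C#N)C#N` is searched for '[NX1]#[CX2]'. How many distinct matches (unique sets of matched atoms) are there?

4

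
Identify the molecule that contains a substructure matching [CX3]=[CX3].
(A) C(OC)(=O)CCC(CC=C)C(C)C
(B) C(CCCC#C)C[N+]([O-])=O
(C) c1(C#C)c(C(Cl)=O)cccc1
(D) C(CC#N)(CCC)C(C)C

A

[CX3]=[CX3] describes a non-aromatic C=C double bond between two sp2 carbons (an alkene).
(A) contains a vinyl group (-CH=CH2), which satisfies every atom and bond constraint.
(B) has an ethynyl group (-C#CH) but the C-C bond is a triple bond, not a double bond.
(C) has an ethynyl group (-C#CH) but the C-C bond is a triple bond, not a double bond.
(D) has an ethyl group (-CH2CH3) but its C-C bond is a single bond between CX4 carbons, not CX3=CX3.
So the answer is (A).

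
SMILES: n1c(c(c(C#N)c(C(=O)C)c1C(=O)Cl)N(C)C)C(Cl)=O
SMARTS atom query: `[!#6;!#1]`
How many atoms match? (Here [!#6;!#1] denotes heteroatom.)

8

Check the 20 heavy atoms by environment: 1× n (aromatic) → match; 5× c (aromatic) → no; 7× C → no; 2× N → match; 3× O → match; 2× Cl → match.
Summing the matching environments: 1 + 2 + 3 + 2 = 8 matching atoms.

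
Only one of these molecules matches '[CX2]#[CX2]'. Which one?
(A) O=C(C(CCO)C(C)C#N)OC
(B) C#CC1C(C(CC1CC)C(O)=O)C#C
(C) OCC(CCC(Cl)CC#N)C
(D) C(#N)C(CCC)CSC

[CX2]#[CX2] describes a carbon-carbon triple bond (an alkyne).
(A) has a nitrile (-C#N) but the triple bond is C#N, not C#C.
(B) contains an ethynyl group (-C#CH), which satisfies every atom and bond constraint.
(C) has a nitrile (-C#N) but the triple bond is C#N, not C#C.
(D) has a nitrile (-C#N) but the triple bond is C#N, not C#C.
So the answer is (B).

B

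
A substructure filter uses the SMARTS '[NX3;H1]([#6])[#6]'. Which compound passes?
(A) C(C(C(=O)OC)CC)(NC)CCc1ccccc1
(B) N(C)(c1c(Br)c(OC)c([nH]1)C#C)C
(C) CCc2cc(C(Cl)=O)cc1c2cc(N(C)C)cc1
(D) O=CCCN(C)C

[NX3;H1]([#6])[#6] describes a trivalent nitrogen with one H, bonded to two carbons (a secondary amine).
(A) contains an N-methylamino group (-NHCH3), which satisfies every atom and bond constraint.
(B) has a dimethylamino group (-N(CH3)2) but the nitrogen has H0, not H1.
(C) has a dimethylamino group (-N(CH3)2) but the nitrogen has H0, not H1.
(D) has a dimethylamino group (-N(CH3)2) but the nitrogen has H0, not H1.
So the answer is (A).

A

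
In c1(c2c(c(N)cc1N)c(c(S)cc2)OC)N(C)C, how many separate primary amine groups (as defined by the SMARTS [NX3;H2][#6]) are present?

[NX3;H2][#6] is the SMARTS for a primary amine: a trivalent nitrogen with two H attached to carbon.
The molecule carries 2 separate instances of a primary amino group (-NH2) meeting every constraint; each maps to a distinct set of atoms, giving 2 matches.

2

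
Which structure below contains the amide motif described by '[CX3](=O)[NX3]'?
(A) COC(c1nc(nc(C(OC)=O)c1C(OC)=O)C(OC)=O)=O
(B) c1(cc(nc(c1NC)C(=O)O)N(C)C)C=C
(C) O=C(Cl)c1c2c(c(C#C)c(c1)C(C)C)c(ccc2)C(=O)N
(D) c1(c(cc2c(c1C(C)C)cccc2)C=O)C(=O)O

C

[CX3](=O)[NX3] describes a carbonyl carbon bonded to a trivalent nitrogen (an amide).
(A) has a methyl-ester group (-C(=O)OCH3) but the carbonyl is bonded to O, not to an NX3 nitrogen.
(B) has a carboxylic acid group (-C(=O)OH) but the carbonyl is bonded to O, not to an NX3 nitrogen.
(C) contains a primary amide (-C(=O)NH2), which satisfies every atom and bond constraint.
(D) has a carboxylic acid group (-C(=O)OH) but the carbonyl is bonded to O, not to an NX3 nitrogen.
So the answer is (C).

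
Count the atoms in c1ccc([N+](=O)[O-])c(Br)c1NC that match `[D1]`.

4

Check the 12 heavy atoms by environment: 3× c (aromatic, D3) → no; 3× c (aromatic, D2) → no; 1× N (charge +1, D3) → no; 1× O (charge -1, D1) → match; 1× O (D1) → match; 1× Br (D1) → match; 1× N (D2) → no; 1× C (D1) → match.
Summing the matching environments: 1 + 1 + 1 + 1 = 4 matching atoms.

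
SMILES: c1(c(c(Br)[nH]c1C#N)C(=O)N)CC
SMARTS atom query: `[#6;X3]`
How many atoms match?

Check the 13 heavy atoms by environment: 1× n (aromatic, X3) → no; 4× c (aromatic, X3) → match; 2× C (X4) → no; 1× Br (X1) → no; 1× C (X2) → no; 1× N (X1) → no; 1× C (X3) → match; 1× O (X1) → no; 1× N (X3) → no.
Summing the matching environments: 4 + 1 = 5 matching atoms.

5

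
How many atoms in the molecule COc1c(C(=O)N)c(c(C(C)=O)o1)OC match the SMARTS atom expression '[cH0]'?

The query [cH0] means: aromatic carbon with no attached hydrogen (substituted or ring-fusion).
Check the 15 heavy atoms by environment: 1× o (aromatic, H0) → no; 4× c (aromatic, H0) → match; 2× C (H0) → no; 4× O (H0) → no; 1× N (H2) → no; 3× C (H3) → no.
That gives 4 matching atoms.

4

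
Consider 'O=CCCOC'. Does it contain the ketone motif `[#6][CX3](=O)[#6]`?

The pattern [#6][CX3](=O)[#6] describes a carbonyl carbon (no H) flanked by two carbons — a ketone.
The closest candidate here is an aldehyde (-CHO), but the carbonyl carbon has H1, so it is not flanked by two carbons. No other fragment satisfies the full query, so there is no match.

No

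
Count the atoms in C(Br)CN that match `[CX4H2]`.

The query [CX4H2] means: sp3 carbon (X4) with exactly two hydrogens.
Check the 4 heavy atoms by environment: 2× C (H2, X4) → match; 1× Br (H0, X1) → no; 1× N (H2, X3) → no.
That gives 2 matching atoms.

2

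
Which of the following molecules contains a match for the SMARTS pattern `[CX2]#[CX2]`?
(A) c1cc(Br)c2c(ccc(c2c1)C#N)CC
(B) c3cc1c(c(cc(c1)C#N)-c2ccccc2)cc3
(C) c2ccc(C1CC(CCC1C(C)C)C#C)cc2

C

[CX2]#[CX2] describes a carbon-carbon triple bond (an alkyne).
(A) has a nitrile (-C#N) but the triple bond is C#N, not C#C.
(B) has a nitrile (-C#N) but the triple bond is C#N, not C#C.
(C) contains an ethynyl group (-C#CH), which satisfies every atom and bond constraint.
So the answer is (C).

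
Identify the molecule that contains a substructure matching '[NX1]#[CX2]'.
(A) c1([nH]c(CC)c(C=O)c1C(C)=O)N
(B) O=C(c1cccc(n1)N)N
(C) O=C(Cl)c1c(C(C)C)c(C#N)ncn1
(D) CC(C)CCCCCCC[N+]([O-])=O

C

[NX1]#[CX2] describes a nitrogen triple-bonded to a two-connected carbon (a nitrile).
(A) has a primary amino group (-NH2) but the nitrogen is NX3 (three connections), not NX1 triple-bonded.
(B) has a primary amide (-C(=O)NH2) but the nitrogen is NX3, not NX1.
(C) contains a nitrile (-C#N), which satisfies every atom and bond constraint.
(D) has a nitro group (-[N+](=O)[O-]) but there is no C#N triple bond.
So the answer is (C).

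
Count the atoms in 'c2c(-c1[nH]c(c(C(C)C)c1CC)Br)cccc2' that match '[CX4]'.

5

Check the 17 heavy atoms by environment: 1× n (aromatic, X3) → no; 10× c (aromatic, X3) → no; 1× Br (X1) → no; 5× C (X4) → match.
That gives 5 matching atoms.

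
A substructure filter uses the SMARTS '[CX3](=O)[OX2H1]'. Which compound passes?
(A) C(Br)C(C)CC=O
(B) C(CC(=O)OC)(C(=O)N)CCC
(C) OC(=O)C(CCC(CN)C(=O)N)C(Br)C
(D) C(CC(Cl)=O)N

C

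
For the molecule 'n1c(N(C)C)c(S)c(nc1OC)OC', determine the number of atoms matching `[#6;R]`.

4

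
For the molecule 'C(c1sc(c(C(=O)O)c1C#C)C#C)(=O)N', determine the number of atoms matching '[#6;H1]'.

2

The query [#6;H1] means: any carbon bearing exactly one hydrogen.
Check the 15 heavy atoms by environment: 1× s (aromatic, H0) → no; 4× c (aromatic, H0) → no; 4× C (H0) → no; 2× O (H0) → no; 1× O (H1) → no; 1× N (H2) → no; 2× C (H1) → match.
That gives 2 matching atoms.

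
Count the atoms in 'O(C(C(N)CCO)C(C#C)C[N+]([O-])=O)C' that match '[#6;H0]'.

1

The query [#6;H0] means: any carbon with no attached hydrogen.
Check the 15 heavy atoms by environment: 3× C (H2) → no; 4× C (H1) → no; 1× O (H1) → no; 1× C (H0) → match; 1× N (charge +1, H0) → no; 1× O (charge -1, H0) → no; 2× O (H0) → no; 1× N (H2) → no; 1× C (H3) → no.
That gives 1 matching atom.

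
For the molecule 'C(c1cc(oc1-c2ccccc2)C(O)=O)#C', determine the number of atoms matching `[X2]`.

4

The query [X2] means: any atom with exactly two total connections (bonds + H).
Check the 16 heavy atoms by environment: 1× o (aromatic, X2) → match; 10× c (aromatic, X3) → no; 1× C (X3) → no; 1× O (X1) → no; 1× O (X2) → match; 2× C (X2) → match.
Summing the matching environments: 1 + 1 + 2 = 4 matching atoms.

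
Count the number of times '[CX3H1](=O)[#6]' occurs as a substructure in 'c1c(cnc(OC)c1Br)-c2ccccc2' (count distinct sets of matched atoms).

0

[CX3H1](=O)[#6] is the SMARTS for an aldehyde: an sp2 carbon with one H, double-bonded to O and single-bonded to carbon.
No fragment in the molecule satisfies every constraint, giving 0 matches.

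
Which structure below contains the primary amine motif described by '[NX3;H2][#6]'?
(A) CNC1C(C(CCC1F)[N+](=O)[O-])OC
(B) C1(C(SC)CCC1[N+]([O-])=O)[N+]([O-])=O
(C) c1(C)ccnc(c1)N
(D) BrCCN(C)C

C

[NX3;H2][#6] describes a trivalent nitrogen with two H attached to carbon (a primary amine).
(A) has a nitro group (-[N+](=O)[O-]) but the nitrogen is [N+] with no H, not NX3H2.
(B) has a nitro group (-[N+](=O)[O-]) but the nitrogen is [N+] with no H, not NX3H2.
(C) contains a primary amino group (-NH2), which satisfies every atom and bond constraint.
(D) has a dimethylamino group (-N(CH3)2) but the nitrogen has H0, not H2.
So the answer is (C).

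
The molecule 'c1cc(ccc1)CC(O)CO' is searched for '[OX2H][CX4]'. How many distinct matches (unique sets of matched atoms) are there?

2

[OX2H][CX4] is the SMARTS for an aliphatic alcohol: a hydroxyl oxygen bound to an sp3 (X4) carbon.
The molecule carries 2 separate instances of a hydroxyl group (-OH) meeting every constraint; each maps to a distinct set of atoms, giving 2 matches.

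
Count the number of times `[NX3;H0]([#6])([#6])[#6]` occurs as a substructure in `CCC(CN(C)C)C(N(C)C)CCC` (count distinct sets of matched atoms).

2

[NX3;H0]([#6])([#6])[#6] is the SMARTS for a tertiary amine: a trivalent nitrogen with no H, bonded to three carbons.
The molecule carries 2 separate instances of a dimethylamino group (-N(CH3)2) meeting every constraint; each maps to a distinct set of atoms, giving 2 matches.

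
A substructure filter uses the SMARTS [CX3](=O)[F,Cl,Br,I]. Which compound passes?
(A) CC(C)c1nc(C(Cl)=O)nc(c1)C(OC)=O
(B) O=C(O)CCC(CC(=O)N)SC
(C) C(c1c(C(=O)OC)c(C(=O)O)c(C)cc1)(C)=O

A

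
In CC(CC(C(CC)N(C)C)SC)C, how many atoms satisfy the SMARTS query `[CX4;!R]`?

11

The query [CX4;!R] means: aliphatic carbon with four total connections, not in a ring.
Check the 13 heavy atoms by environment: 11× C (X4, acyclic) → match; 1× N (X3, acyclic) → no; 1× S (X2, acyclic) → no.
That gives 11 matching atoms.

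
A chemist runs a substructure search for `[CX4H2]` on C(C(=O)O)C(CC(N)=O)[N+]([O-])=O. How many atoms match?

The query [CX4H2] means: sp3 carbon (X4) with exactly two hydrogens.
Check the 12 heavy atoms by environment: 2× C (H2, X4) → match; 1× C (H1, X4) → no; 2× C (H0, X3) → no; 3× O (H0, X1) → no; 1× O (H1, X2) → no; 1× N (charge +1, H0, X3) → no; 1× O (charge -1, H0, X1) → no; 1× N (H2, X3) → no.
That gives 2 matching atoms.

2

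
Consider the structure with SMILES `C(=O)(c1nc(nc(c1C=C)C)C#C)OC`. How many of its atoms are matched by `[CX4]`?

2

Check the 15 heavy atoms by environment: 2× n (aromatic, X2) → no; 4× c (aromatic, X3) → no; 2× C (X2) → no; 3× C (X3) → no; 2× C (X4) → match; 1× O (X1) → no; 1× O (X2) → no.
That gives 2 matching atoms.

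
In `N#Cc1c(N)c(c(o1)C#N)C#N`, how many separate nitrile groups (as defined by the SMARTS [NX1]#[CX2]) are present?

[NX1]#[CX2] is the SMARTS for a nitrile: a nitrogen triple-bonded to a two-connected carbon.
The molecule carries 3 separate instances of a nitrile (-C#N) meeting every constraint; each maps to a distinct set of atoms, giving 3 matches.

3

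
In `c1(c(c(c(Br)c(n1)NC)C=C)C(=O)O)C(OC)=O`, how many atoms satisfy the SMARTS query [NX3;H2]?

Check the 18 heavy atoms by environment: 1× n (aromatic, H0, X2) → no; 5× c (aromatic, H0, X3) → no; 2× C (H0, X3) → no; 2× O (H0, X1) → no; 1× O (H1, X2) → no; 1× O (H0, X2) → no; 2× C (H3, X4) → no; 1× C (H1, X3) → no; 1× C (H2, X3) → no; 1× Br (H0, X1) → no; 1× N (H1, X3) → no.
No environment satisfies the query, so 0 matching atoms.

0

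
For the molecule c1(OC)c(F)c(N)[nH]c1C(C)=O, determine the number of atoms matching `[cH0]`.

4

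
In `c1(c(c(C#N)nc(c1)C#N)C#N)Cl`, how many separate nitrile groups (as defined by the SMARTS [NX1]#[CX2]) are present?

3

[NX1]#[CX2] is the SMARTS for a nitrile: a nitrogen triple-bonded to a two-connected carbon.
The molecule carries 3 separate instances of a nitrile (-C#N) meeting every constraint; each maps to a distinct set of atoms, giving 3 matches.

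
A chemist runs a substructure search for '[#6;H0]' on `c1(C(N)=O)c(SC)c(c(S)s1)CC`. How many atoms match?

Check the 13 heavy atoms by environment: 1× s (aromatic, H0) → no; 4× c (aromatic, H0) → match; 1× S (H1) → no; 1× C (H2) → no; 2× C (H3) → no; 1× S (H0) → no; 1× C (H0) → match; 1× O (H0) → no; 1× N (H2) → no.
Summing the matching environments: 4 + 1 = 5 matching atoms.

5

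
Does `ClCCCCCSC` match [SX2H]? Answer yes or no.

No

The pattern [SX2H] describes an aliphatic sulfur with two connections, one being H — a thiol.
The closest candidate here is a methylthio ether (-SCH3), but the sulfur has H0 (bonded to two carbons), not H1. No other fragment satisfies the full query, so there is no match.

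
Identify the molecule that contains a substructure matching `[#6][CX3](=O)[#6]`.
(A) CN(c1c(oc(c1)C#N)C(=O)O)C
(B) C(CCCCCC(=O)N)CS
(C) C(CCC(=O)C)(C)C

C

[#6][CX3](=O)[#6] describes a carbonyl carbon (no H) flanked by two carbons (a ketone).
(A) has a carboxylic acid group (-C(=O)OH) but one neighbour of the carbonyl carbon is O, not C.
(B) has a primary amide (-C(=O)NH2) but one neighbour of the carbonyl carbon is N, not C.
(C) contains an acetyl/ketone group (-C(=O)CH3), which satisfies every atom and bond constraint.
So the answer is (C).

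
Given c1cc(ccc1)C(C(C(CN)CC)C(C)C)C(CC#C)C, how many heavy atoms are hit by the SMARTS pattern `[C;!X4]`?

2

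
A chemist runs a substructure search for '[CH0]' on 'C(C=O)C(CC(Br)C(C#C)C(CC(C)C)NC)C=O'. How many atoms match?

1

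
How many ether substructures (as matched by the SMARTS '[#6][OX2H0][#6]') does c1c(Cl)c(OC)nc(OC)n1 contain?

2

[#6][OX2H0][#6] is the SMARTS for an ether: an aliphatic oxygen bridging two carbons with no H on the oxygen.
The molecule carries 2 separate instances of a methoxy ether (-OCH3) meeting every constraint; each maps to a distinct set of atoms, giving 2 matches.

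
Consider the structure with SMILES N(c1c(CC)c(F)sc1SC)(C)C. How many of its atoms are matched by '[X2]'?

2

Check the 13 heavy atoms by environment: 1× s (aromatic, X2) → match; 4× c (aromatic, X3) → no; 1× N (X3) → no; 5× C (X4) → no; 1× S (X2) → match; 1× F (X1) → no.
Summing the matching environments: 1 + 1 = 2 matching atoms.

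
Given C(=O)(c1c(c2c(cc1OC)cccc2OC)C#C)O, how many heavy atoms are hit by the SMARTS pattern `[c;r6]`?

10

The query [c;r6] means: aromatic carbon that belongs to a six-membered ring.
Check the 19 heavy atoms by environment: 10× c (aromatic, in 6-ring) → match; 5× C (acyclic) → no; 4× O (acyclic) → no.
That gives 10 matching atoms.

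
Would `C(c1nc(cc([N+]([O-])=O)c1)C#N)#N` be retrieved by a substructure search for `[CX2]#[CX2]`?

No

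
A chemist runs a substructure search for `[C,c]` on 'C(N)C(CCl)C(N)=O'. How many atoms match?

Check the 8 heavy atoms by environment: 4× C → match; 2× N → no; 1× Cl → no; 1× O → no.
That gives 4 matching atoms.

4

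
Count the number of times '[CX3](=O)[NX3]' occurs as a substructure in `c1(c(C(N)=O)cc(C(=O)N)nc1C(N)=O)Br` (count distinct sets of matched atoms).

3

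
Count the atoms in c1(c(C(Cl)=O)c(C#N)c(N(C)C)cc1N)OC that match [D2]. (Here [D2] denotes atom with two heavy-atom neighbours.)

Check the 17 heavy atoms by environment: 1× c (aromatic, D2) → match; 5× c (aromatic, D3) → no; 2× N (D1) → no; 1× O (D2) → match; 3× C (D1) → no; 1× C (D3) → no; 1× O (D1) → no; 1× Cl (D1) → no; 1× N (D3) → no; 1× C (D2) → match.
Summing the matching environments: 1 + 1 + 1 = 3 matching atoms.

3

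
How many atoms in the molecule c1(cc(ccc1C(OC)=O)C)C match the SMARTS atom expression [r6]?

The query [r6] means: r6 matches atoms in a six-membered ring.
Check the 12 heavy atoms by environment: 6× c (aromatic, in 6-ring) → match; 4× C (acyclic) → no; 2× O (acyclic) → no.
That gives 6 matching atoms.

6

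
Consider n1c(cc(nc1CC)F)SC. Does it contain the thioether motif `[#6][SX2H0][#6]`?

Yes

The pattern [#6][SX2H0][#6] describes an aliphatic sulfur bridging two carbons with no H on the sulfur — a thioether.
The molecule carries a methylthio ether (-SCH3), whose atoms satisfy every constraint of the query, so the pattern matches.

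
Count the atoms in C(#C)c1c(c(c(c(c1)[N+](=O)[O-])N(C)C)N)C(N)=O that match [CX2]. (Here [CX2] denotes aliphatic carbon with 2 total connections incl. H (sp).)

The query [CX2] means: C with X2: aliphatic carbon with exactly 2 total connections.
Check the 18 heavy atoms by environment: 6× c (aromatic, X3) → no; 1× C (X3) → no; 2× O (X1) → no; 3× N (X3) → no; 2× C (X2) → match; 2× C (X4) → no; 1× N (charge +1, X3) → no; 1× O (charge -1, X1) → no.
That gives 2 matching atoms.

2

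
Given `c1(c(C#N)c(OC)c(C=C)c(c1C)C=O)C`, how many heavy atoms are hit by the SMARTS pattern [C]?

7

The query [C] means: uppercase C matches aliphatic (non-aromatic) carbon only.
Check the 16 heavy atoms by environment: 6× c (aromatic) → no; 2× O → no; 7× C → match; 1× N → no.
That gives 7 matching atoms.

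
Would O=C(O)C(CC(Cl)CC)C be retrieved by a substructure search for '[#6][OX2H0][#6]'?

No

The pattern [#6][OX2H0][#6] describes an aliphatic oxygen bridging two carbons with no H on the oxygen — an ether.
The closest candidate here is a carboxylic acid group (-C(=O)OH), but the -OH oxygen has H1; the =O is OX1, not OX2. No other fragment satisfies the full query, so there is no match.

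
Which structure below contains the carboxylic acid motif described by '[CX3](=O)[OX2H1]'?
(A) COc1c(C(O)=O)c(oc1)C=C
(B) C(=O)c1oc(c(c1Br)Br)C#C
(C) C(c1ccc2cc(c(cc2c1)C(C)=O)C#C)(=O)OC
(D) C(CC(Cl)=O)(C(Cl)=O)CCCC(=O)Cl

[CX3](=O)[OX2H1] describes an sp2 carbon double-bonded to O and single-bonded to an -OH oxygen (a carboxylic acid).
(A) contains a carboxylic acid group (-C(=O)OH), which satisfies every atom and bond constraint.
(B) has an aldehyde (-CHO) but there is no singly-bonded oxygen on the carbonyl carbon.
(C) has a methyl-ester group (-C(=O)OCH3) but the singly-bonded O has no H (OX2H0, not OX2H1).
(D) has an acyl chloride (-C(=O)Cl) but the carbonyl is bonded to Cl, not to an -OH oxygen.
So the answer is (A).

A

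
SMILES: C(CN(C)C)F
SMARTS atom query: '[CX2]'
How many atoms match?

0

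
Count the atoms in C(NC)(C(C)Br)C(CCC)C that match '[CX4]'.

9

Check the 11 heavy atoms by environment: 9× C (X4) → match; 1× Br (X1) → no; 1× N (X3) → no.
That gives 9 matching atoms.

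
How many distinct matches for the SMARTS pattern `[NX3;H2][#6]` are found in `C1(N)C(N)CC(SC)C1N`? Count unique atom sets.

[NX3;H2][#6] is the SMARTS for a primary amine: a trivalent nitrogen with two H attached to carbon.
The molecule carries 3 separate instances of a primary amino group (-NH2) meeting every constraint; each maps to a distinct set of atoms, giving 3 matches.

3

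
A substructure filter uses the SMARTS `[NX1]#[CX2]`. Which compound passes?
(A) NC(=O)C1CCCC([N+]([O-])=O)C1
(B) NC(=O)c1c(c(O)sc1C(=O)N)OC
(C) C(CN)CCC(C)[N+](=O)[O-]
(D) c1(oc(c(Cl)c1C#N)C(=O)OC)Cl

[NX1]#[CX2] describes a nitrogen triple-bonded to a two-connected carbon (a nitrile).
(A) has a nitro group (-[N+](=O)[O-]) but there is no C#N triple bond.
(B) has a primary amide (-C(=O)NH2) but the nitrogen is NX3, not NX1.
(C) has a primary amino group (-NH2) but the nitrogen is NX3 (three connections), not NX1 triple-bonded.
(D) contains a nitrile (-C#N), which satisfies every atom and bond constraint.
So the answer is (D).

D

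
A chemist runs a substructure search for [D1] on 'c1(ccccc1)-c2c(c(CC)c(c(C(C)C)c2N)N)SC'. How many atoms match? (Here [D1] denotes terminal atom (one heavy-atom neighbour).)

The query [D1] means: atom with exactly one heavy-atom neighbour (degree 1).
Check the 21 heavy atoms by environment: 7× c (aromatic, D3) → no; 1× C (D2) → no; 4× C (D1) → match; 2× N (D1) → match; 1× C (D3) → no; 5× c (aromatic, D2) → no; 1× S (D2) → no.
Summing the matching environments: 4 + 2 = 6 matching atoms.

6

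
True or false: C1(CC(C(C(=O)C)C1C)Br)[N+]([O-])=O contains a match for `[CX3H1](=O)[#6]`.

False

The pattern [CX3H1](=O)[#6] describes an sp2 carbon with one H, double-bonded to O and single-bonded to carbon — an aldehyde.
The closest candidate here is an acetyl/ketone group (-C(=O)CH3), but the carbonyl carbon has H0 (two carbon neighbours), not H1. No other fragment satisfies the full query, so there is no match.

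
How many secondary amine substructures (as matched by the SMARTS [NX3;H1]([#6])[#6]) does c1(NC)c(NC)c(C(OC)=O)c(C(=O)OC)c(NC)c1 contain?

3

[NX3;H1]([#6])[#6] is the SMARTS for a secondary amine: a trivalent nitrogen with one H, bonded to two carbons.
The molecule carries 3 separate instances of an N-methylamino group (-NHCH3) meeting every constraint; each maps to a distinct set of atoms, giving 3 matches.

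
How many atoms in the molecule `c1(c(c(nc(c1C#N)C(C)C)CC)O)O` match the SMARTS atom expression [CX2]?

The query [CX2] means: C with X2: aliphatic carbon with exactly 2 total connections.
Check the 15 heavy atoms by environment: 1× n (aromatic, X2) → no; 5× c (aromatic, X3) → no; 5× C (X4) → no; 2× O (X2) → no; 1× C (X2) → match; 1× N (X1) → no.
That gives 1 matching atom.

1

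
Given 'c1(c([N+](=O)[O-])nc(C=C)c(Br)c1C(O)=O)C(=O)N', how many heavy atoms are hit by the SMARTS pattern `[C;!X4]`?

Check the 18 heavy atoms by environment: 1× n (aromatic, X2) → no; 5× c (aromatic, X3) → no; 1× N (charge +1, X3) → no; 1× O (charge -1, X1) → no; 3× O (X1) → no; 1× Br (X1) → no; 4× C (X3) → match; 1× O (X2) → no; 1× N (X3) → no.
That gives 4 matching atoms.

4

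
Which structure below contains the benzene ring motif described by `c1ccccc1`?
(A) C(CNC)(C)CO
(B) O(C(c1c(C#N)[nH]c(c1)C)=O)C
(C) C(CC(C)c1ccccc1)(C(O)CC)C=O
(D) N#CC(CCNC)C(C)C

C

c1ccccc1 describes six aromatic carbons in a ring (a benzene ring).
(A) has a methyl group (-CH3) but no six-membered all-carbon aromatic ring is present.
(B) has a methyl group (-CH3) but no six-membered all-carbon aromatic ring is present.
(C) contains a phenyl ring, which satisfies every atom and bond constraint.
(D) has a methyl group (-CH3) but no six-membered all-carbon aromatic ring is present.
So the answer is (C).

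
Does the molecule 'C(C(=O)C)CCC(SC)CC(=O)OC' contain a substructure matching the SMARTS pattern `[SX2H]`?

The pattern [SX2H] describes an aliphatic sulfur with two connections, one being H — a thiol.
The closest candidate here is a methylthio ether (-SCH3), but the sulfur has H0 (bonded to two carbons), not H1. No other fragment satisfies the full query, so there is no match.

No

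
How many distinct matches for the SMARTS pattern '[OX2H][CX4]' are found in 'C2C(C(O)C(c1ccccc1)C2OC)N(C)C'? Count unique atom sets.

1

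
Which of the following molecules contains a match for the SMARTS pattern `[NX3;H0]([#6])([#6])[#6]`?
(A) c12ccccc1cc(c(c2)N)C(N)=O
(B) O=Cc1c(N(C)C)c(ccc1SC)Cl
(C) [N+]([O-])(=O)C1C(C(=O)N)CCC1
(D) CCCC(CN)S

B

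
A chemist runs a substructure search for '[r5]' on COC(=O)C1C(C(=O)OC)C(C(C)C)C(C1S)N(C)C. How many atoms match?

Check the 20 heavy atoms by environment: 5× C (in 5-ring) → match; 1× S (acyclic) → no; 9× C (acyclic) → no; 4× O (acyclic) → no; 1× N (acyclic) → no.
That gives 5 matching atoms.

5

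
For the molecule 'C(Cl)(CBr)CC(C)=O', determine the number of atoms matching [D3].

The query [D3] means: atom with exactly three heavy-atom neighbours.
Check the 8 heavy atoms by environment: 2× C (D2) → no; 2× C (D3) → match; 1× Br (D1) → no; 1× O (D1) → no; 1× C (D1) → no; 1× Cl (D1) → no.
That gives 2 matching atoms.

2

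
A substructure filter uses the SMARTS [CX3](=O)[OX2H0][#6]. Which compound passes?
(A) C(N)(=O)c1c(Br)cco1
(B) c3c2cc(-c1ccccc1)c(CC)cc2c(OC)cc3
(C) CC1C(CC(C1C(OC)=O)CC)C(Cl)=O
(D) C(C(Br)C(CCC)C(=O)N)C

C

[CX3](=O)[OX2H0][#6] describes a carbonyl carbon bonded to an oxygen that is itself bonded to carbon (no H on that O) (an ester).
(A) has a primary amide (-C(=O)NH2) but the carbonyl is bonded to N, not to an O-C linkage.
(B) has a methoxy ether (-OCH3) but the ether oxygen is not adjacent to a C=O carbon.
(C) contains a methyl-ester group (-C(=O)OCH3), which satisfies every atom and bond constraint.
(D) has a primary amide (-C(=O)NH2) but the carbonyl is bonded to N, not to an O-C linkage.
So the answer is (C).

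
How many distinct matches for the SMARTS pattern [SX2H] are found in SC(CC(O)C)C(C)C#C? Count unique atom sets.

1

[SX2H] is the SMARTS for a thiol: an aliphatic sulfur with two connections, one being H.
Exactly one fragment in the molecule meets all constraints, giving 1 match.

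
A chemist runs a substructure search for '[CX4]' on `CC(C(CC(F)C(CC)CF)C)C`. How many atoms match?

11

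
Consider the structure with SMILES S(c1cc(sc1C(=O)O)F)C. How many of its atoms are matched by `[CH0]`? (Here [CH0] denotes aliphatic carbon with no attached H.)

1

Check the 11 heavy atoms by environment: 1× s (aromatic, H0) → no; 3× c (aromatic, H0) → no; 1× c (aromatic, H1) → no; 1× F (H0) → no; 1× C (H0) → match; 1× O (H0) → no; 1× O (H1) → no; 1× S (H0) → no; 1× C (H3) → no.
That gives 1 matching atom.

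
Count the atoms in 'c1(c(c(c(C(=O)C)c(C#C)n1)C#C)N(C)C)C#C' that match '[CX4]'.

Check the 18 heavy atoms by environment: 1× n (aromatic, X2) → no; 5× c (aromatic, X3) → no; 1× C (X3) → no; 1× O (X1) → no; 3× C (X4) → match; 1× N (X3) → no; 6× C (X2) → no.
That gives 3 matching atoms.

3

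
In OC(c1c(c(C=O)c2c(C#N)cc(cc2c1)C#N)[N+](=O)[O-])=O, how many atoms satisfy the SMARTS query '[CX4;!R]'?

0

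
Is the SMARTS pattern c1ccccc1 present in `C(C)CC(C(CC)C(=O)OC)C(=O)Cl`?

No

The pattern c1ccccc1 describes six aromatic carbons in a ring — a benzene ring.
The closest candidate here is a methyl group (-CH3), but no six-membered all-carbon aromatic ring is present. No other fragment satisfies the full query, so there is no match.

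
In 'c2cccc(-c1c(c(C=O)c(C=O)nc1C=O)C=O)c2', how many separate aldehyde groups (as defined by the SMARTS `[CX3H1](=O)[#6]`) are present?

4

[CX3H1](=O)[#6] is the SMARTS for an aldehyde: an sp2 carbon with one H, double-bonded to O and single-bonded to carbon.
The molecule carries 4 separate instances of an aldehyde (-CHO) meeting every constraint; each maps to a distinct set of atoms, giving 4 matches.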